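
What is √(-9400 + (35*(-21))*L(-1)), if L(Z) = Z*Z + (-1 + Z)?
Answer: I*√8665 ≈ 93.086*I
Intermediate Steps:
L(Z) = -1 + Z + Z² (L(Z) = Z² + (-1 + Z) = -1 + Z + Z²)
√(-9400 + (35*(-21))*L(-1)) = √(-9400 + (35*(-21))*(-1 - 1 + (-1)²)) = √(-9400 - 735*(-1 - 1 + 1)) = √(-9400 - 735*(-1)) = √(-9400 + 735) = √(-8665) = I*√8665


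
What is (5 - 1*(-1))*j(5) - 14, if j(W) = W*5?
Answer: 136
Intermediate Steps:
j(W) = 5*W
(5 - 1*(-1))*j(5) - 14 = (5 - 1*(-1))*(5*5) - 14 = (5 + 1)*25 - 14 = 6*25 - 14 = 150 - 14 = 136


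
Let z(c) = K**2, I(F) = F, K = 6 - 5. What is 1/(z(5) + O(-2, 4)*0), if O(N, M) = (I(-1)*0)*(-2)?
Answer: 1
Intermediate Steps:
K = 1
O(N, M) = 0 (O(N, M) = -1*0*(-2) = 0*(-2) = 0)
z(c) = 1 (z(c) = 1**2 = 1)
1/(z(5) + O(-2, 4)*0) = 1/(1 + 0*0) = 1/(1 + 0) = 1/1 = 1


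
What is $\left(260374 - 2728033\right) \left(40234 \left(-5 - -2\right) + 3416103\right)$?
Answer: $-8131925936259$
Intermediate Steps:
$\left(260374 - 2728033\right) \left(40234 \left(-5 - -2\right) + 3416103\right) = - 2467659 \left(40234 \left(-5 + 2\right) + 3416103\right) = - 2467659 \left(40234 \left(-3\right) + 3416103\right) = - 2467659 \left(-120702 + 3416103\right) = \left(-2467659\right) 3295401 = -8131925936259$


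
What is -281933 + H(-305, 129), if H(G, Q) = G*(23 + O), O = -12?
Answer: -285288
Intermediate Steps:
H(G, Q) = 11*G (H(G, Q) = G*(23 - 12) = G*11 = 11*G)
-281933 + H(-305, 129) = -281933 + 11*(-305) = -281933 - 3355 = -285288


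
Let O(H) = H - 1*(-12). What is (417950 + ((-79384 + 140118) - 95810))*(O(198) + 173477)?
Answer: 66500236438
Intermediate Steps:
O(H) = 12 + H (O(H) = H + 12 = 12 + H)
(417950 + ((-79384 + 140118) - 95810))*(O(198) + 173477) = (417950 + ((-79384 + 140118) - 95810))*((12 + 198) + 173477) = (417950 + (60734 - 95810))*(210 + 173477) = (417950 - 35076)*173687 = 382874*173687 = 66500236438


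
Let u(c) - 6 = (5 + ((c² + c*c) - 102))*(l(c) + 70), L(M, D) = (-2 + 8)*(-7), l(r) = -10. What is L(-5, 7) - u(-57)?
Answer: -384108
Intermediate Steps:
L(M, D) = -42 (L(M, D) = 6*(-7) = -42)
u(c) = -5814 + 120*c² (u(c) = 6 + (5 + ((c² + c*c) - 102))*(-10 + 70) = 6 + (5 + ((c² + c²) - 102))*60 = 6 + (5 + (2*c² - 102))*60 = 6 + (5 + (-102 + 2*c²))*60 = 6 + (-97 + 2*c²)*60 = 6 + (-5820 + 120*c²) = -5814 + 120*c²)
L(-5, 7) - u(-57) = -42 - (-5814 + 120*(-57)²) = -42 - (-5814 + 120*3249) = -42 - (-5814 + 389880) = -42 - 1*384066 = -42 - 384066 = -384108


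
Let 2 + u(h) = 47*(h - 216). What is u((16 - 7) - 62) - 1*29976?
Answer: -42621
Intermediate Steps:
u(h) = -10154 + 47*h (u(h) = -2 + 47*(h - 216) = -2 + 47*(-216 + h) = -2 + (-10152 + 47*h) = -10154 + 47*h)
u((16 - 7) - 62) - 1*29976 = (-10154 + 47*((16 - 7) - 62)) - 1*29976 = (-10154 + 47*(9 - 62)) - 29976 = (-10154 + 47*(-53)) - 29976 = (-10154 - 2491) - 29976 = -12645 - 29976 = -42621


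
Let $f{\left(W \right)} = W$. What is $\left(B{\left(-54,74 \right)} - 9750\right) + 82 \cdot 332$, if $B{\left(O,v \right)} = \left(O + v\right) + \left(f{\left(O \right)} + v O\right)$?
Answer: $13444$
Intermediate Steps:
$B{\left(O,v \right)} = v + 2 O + O v$ ($B{\left(O,v \right)} = \left(O + v\right) + \left(O + v O\right) = \left(O + v\right) + \left(O + O v\right) = v + 2 O + O v$)
$\left(B{\left(-54,74 \right)} - 9750\right) + 82 \cdot 332 = \left(\left(74 + 2 \left(-54\right) - 3996\right) - 9750\right) + 82 \cdot 332 = \left(\left(74 - 108 - 3996\right) - 9750\right) + 27224 = \left(-4030 - 9750\right) + 27224 = -13780 + 27224 = 13444$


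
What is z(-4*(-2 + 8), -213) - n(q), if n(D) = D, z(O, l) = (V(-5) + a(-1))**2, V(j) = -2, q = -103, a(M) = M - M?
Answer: 107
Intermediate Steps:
a(M) = 0
z(O, l) = 4 (z(O, l) = (-2 + 0)**2 = (-2)**2 = 4)
z(-4*(-2 + 8), -213) - n(q) = 4 - 1*(-103) = 4 + 103 = 107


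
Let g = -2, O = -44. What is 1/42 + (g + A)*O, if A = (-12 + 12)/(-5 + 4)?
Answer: 3697/42 ≈ 88.024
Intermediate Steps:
A = 0 (A = 0/(-1) = 0*(-1) = 0)
1/42 + (g + A)*O = 1/42 + (-2 + 0)*(-44) = 1/42 - 2*(-44) = 1/42 + 88 = 3697/42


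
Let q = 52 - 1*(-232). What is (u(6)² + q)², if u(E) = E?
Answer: 102400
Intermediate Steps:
q = 284 (q = 52 + 232 = 284)
(u(6)² + q)² = (6² + 284)² = (36 + 284)² = 320² = 102400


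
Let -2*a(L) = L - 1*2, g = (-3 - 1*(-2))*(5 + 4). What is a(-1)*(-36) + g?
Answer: -63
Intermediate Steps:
g = -9 (g = (-3 + 2)*9 = -1*9 = -9)
a(L) = 1 - L/2 (a(L) = -(L - 1*2)/2 = -(L - 2)/2 = -(-2 + L)/2 = 1 - L/2)
a(-1)*(-36) + g = (1 - ½*(-1))*(-36) - 9 = (1 + ½)*(-36) - 9 = (3/2)*(-36) - 9 = -54 - 9 = -63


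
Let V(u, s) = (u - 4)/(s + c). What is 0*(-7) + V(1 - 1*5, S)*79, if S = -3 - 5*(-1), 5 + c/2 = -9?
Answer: 316/13 ≈ 24.308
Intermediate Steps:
c = -28 (c = -10 + 2*(-9) = -10 - 18 = -28)
S = 2 (S = -3 + 5 = 2)
V(u, s) = (-4 + u)/(-28 + s) (V(u, s) = (u - 4)/(s - 28) = (-4 + u)/(-28 + s))
0*(-7) + V(1 - 1*5, S)*79 = 0*(-7) + ((-4 + (1 - 1*5))/(-28 + 2))*79 = 0 + ((-4 + (1 - 5))/(-26))*79 = 0 - (-4 - 4)/26*79 = 0 - 1/26*(-8)*79 = 0 + (4/13)*79 = 0 + 316/13 = 316/13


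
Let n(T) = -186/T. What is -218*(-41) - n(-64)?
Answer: 285923/32 ≈ 8935.1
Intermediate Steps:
-218*(-41) - n(-64) = -218*(-41) - (-186)/(-64) = 8938 - (-186)*(-1)/64 = 8938 - 1*93/32 = 8938 - 93/32 = 285923/32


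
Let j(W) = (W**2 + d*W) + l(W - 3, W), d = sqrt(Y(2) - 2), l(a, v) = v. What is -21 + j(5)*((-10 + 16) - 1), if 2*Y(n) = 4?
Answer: 129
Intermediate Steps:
Y(n) = 2 (Y(n) = (1/2)*4 = 2)
d = 0 (d = sqrt(2 - 2) = sqrt(0) = 0)
j(W) = W + W**2 (j(W) = (W**2 + 0*W) + W = (W**2 + 0) + W = W**2 + W = W + W**2)
-21 + j(5)*((-10 + 16) - 1) = -21 + (5*(1 + 5))*((-10 + 16) - 1) = -21 + (5*6)*(6 - 1) = -21 + 30*5 = -21 + 150 = 129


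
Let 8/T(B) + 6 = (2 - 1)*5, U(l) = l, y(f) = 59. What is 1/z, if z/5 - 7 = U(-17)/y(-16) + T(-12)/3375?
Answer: 39825/1336028 ≈ 0.029809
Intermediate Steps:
T(B) = -8 (T(B) = 8/(-6 + (2 - 1)*5) = 8/(-6 + 1*5) = 8/(-6 + 5) = 8/(-1) = 8*(-1) = -8)
z = 1336028/39825 (z = 35 + 5*(-17/59 - 8/3375) = 35 + 5*(-57847/199125) = 35 - 57847/39825 = 1336028/39825 ≈ 33.547)
1/z = 1/(1336028/39825) = 39825/1336028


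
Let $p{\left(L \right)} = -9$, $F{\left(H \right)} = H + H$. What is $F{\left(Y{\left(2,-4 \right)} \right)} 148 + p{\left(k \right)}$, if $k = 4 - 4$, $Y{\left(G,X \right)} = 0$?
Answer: $-9$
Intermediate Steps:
$k = 0$ ($k = 4 - 4 = 0$)
$F{\left(H \right)} = 2 H$
$F{\left(Y{\left(2,-4 \right)} \right)} 148 + p{\left(k \right)} = 2 \cdot 0 \cdot 148 - 9 = 0 \cdot 148 - 9 = 0 - 9 = -9$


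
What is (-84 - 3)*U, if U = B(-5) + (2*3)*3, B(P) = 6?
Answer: -2088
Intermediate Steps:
U = 24 (U = 6 + (2*3)*3 = 6 + 6*3 = 6 + 18 = 24)
(-84 - 3)*U = (-84 - 3)*24 = -87*24 = -2088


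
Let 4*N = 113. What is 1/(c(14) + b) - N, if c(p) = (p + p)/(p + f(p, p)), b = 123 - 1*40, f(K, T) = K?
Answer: -593/21 ≈ -28.238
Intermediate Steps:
N = 113/4 (N = (1/4)*113 = 113/4 ≈ 28.250)
b = 83 (b = 123 - 40 = 83)
c(p) = 1 (c(p) = (p + p)/(p + p) = (2*p)/((2*p)) = (2*p)*(1/(2*p)) = 1)
1/(c(14) + b) - N = 1/(1 + 83) - 1*113/4 = 1/84 - 113/4 = -593/21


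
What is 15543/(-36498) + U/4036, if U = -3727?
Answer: -3011509/2231908 ≈ -1.3493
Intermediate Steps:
15543/(-36498) + U/4036 = 15543/(-36498) - 3727/4036 = 15543*(-1/36498) - 3727*1/4036 = -471/1106 - 3727/4036 = -3011509/2231908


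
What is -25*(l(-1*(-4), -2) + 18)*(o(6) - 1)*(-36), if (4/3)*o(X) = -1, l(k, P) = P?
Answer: -25200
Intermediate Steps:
o(X) = -¾ (o(X) = (¾)*(-1) = -¾)
-25*(l(-1*(-4), -2) + 18)*(o(6) - 1)*(-36) = -25*(-2 + 18)*(-¾ - 1)*(-36) = -400*(-7)/4*(-36) = -25*(-28)*(-36) = 700*(-36) = -25200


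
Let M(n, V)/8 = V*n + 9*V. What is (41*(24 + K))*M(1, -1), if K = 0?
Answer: -78720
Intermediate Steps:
M(n, V) = 72*V + 8*V*n (M(n, V) = 8*(V*n + 9*V) = 8*(9*V + V*n) = 72*V + 8*V*n)
(41*(24 + K))*M(1, -1) = (41*(24 + 0))*(8*(-1)*(9 + 1)) = (41*24)*(8*(-1)*10) = 984*(-80) = -78720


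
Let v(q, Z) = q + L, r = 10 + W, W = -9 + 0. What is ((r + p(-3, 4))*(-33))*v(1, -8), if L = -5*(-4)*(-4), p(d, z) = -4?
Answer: -7821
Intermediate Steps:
W = -9
r = 1 (r = 10 - 9 = 1)
L = -80 (L = 20*(-4) = -80)
v(q, Z) = -80 + q (v(q, Z) = q - 80 = -80 + q)
((r + p(-3, 4))*(-33))*v(1, -8) = ((1 - 4)*(-33))*(-80 + 1) = -3*(-33)*(-79) = 99*(-79) = -7821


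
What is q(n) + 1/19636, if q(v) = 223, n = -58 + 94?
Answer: 4378829/19636 ≈ 223.00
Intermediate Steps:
n = 36
q(n) + 1/19636 = 223 + 1/19636 = 4378829/19636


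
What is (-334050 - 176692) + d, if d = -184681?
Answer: -695423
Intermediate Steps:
(-334050 - 176692) + d = (-334050 - 176692) - 184681 = -510742 - 184681 = -695423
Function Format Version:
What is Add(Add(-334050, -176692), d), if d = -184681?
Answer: -695423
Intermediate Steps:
Add(Add(-334050, -176692), d) = Add(Add(-334050, -176692), -184681) = Add(-510742, -184681) = -695423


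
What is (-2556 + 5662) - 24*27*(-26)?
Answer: 19954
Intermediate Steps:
(-2556 + 5662) - 24*27*(-26) = 3106 - 648*(-26) = 3106 + 16848 = 19954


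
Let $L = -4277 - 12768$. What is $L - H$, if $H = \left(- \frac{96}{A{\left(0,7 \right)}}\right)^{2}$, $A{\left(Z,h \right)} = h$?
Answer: $- \frac{844421}{49} \approx -17233.0$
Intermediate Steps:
$L = -17045$
$H = \frac{9216}{49}$ ($H = \left(- \frac{96}{7}\right)^{2} = \frac{9216}{49} \approx 188.08$)
$L - H = -17045 - \frac{9216}{49} = - \frac{844421}{49}$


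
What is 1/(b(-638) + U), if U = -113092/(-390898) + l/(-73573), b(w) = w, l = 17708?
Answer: -14379769277/9173593550760 ≈ -0.0015675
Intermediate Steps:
U = 699247966/14379769277 (U = -113092/(-390898) + 17708/(-73573) = -113092*(-1/390898) + 17708*(-1/73573) = 56546/195449 - 17708/73573 = 699247966/14379769277 ≈ 0.048627)
1/(b(-638) + U) = 1/(-638 + 699247966/14379769277) = 1/(-9173593550760/14379769277) = -14379769277/9173593550760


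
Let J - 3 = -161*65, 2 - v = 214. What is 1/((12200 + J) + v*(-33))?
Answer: 1/8734 ≈ 0.00011450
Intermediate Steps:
v = -212 (v = 2 - 1*214 = 2 - 214 = -212)
J = -10462 (J = 3 - 161*65 = 3 - 10465 = -10462)
1/((12200 + J) + v*(-33)) = 1/((12200 - 10462) - 212*(-33)) = 1/(1738 + 6996) = 1/8734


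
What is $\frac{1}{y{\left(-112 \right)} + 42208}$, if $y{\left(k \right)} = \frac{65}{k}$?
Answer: $\frac{112}{4727231} \approx 2.3693 \cdot 10^{-5}$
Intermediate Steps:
$\frac{1}{y{\left(-112 \right)} + 42208} = \frac{1}{\frac{65}{-112} + 42208} = \frac{1}{65 \left(- \frac{1}{112}\right) + 42208} = \frac{1}{- \frac{65}{112} + 42208} = \frac{1}{\frac{4727231}{112}} = \frac{112}{4727231}$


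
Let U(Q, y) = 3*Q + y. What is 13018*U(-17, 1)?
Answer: -650900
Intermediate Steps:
U(Q, y) = y + 3*Q
13018*U(-17, 1) = 13018*(1 + 3*(-17)) = 13018*(1 - 51) = 13018*(-50) = -650900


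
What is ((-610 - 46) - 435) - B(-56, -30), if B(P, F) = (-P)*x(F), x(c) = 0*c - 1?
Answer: -1035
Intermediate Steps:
x(c) = -1 (x(c) = 0 - 1 = -1)
B(P, F) = P (B(P, F) = -P*(-1) = P)
((-610 - 46) - 435) - B(-56, -30) = ((-610 - 46) - 435) - 1*(-56) = (-656 - 435) + 56 = -1091 + 56 = -1035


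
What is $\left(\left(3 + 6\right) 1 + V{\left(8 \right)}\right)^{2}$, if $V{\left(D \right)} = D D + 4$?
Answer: $5929$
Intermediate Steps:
$V{\left(D \right)} = 4 + D^{2}$ ($V{\left(D \right)} = D^{2} + 4 = 4 + D^{2}$)
$\left(\left(3 + 6\right) 1 + V{\left(8 \right)}\right)^{2} = \left(\left(3 + 6\right) 1 + \left(4 + 8^{2}\right)\right)^{2} = \left(9 \cdot 1 + \left(4 + 64\right)\right)^{2} = \left(9 + 68\right)^{2} = 77^{2} = 5929$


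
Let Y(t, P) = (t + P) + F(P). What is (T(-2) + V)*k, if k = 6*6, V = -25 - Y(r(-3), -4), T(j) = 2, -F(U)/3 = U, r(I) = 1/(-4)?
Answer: -1107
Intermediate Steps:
r(I) = -¼
F(U) = -3*U
Y(t, P) = t - 2*P (Y(t, P) = (t + P) - 3*P = (P + t) - 3*P = t - 2*P)
V = -131/4 (V = -25 - (-¼ - 2*(-4)) = -25 - (-¼ + 8) = -25 - 1*31/4 = -25 - 31/4 = -131/4 ≈ -32.750)
k = 36
(T(-2) + V)*k = (2 - 131/4)*36 = -123/4*36 = -1107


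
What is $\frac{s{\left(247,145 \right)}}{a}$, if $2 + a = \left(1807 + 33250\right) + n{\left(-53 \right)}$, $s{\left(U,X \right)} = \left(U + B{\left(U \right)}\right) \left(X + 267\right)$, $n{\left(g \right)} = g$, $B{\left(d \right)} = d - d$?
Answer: $\frac{50882}{17501} \approx 2.9074$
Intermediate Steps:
$B{\left(d \right)} = 0$
$s{\left(U,X \right)} = U \left(267 + X\right)$ ($s{\left(U,X \right)} = \left(U + 0\right) \left(X + 267\right) = U \left(267 + X\right)$)
$a = 35002$ ($a = -2 + \left(\left(1807 + 33250\right) - 53\right) = -2 + \left(35057 - 53\right) = -2 + 35004 = 35002$)
$\frac{s{\left(247,145 \right)}}{a} = \frac{247 \left(267 + 145\right)}{35002} = 247 \cdot 412 \cdot \frac{1}{35002} = 101764 \cdot \frac{1}{35002} = \frac{50882}{17501}$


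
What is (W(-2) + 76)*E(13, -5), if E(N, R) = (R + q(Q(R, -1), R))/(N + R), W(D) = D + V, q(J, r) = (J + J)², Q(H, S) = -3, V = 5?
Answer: 2449/8 ≈ 306.13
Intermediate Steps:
q(J, r) = 4*J² (q(J, r) = (2*J)² = 4*J²)
W(D) = 5 + D (W(D) = D + 5 = 5 + D)
E(N, R) = (36 + R)/(N + R) (E(N, R) = (R + 4*(-3)²)/(N + R) = (R + 4*9)/(N + R) = (R + 36)/(N + R) = (36 + R)/(N + R))
(W(-2) + 76)*E(13, -5) = ((5 - 2) + 76)*((36 - 5)/(13 - 5)) = (3 + 76)*(31/8) = 79*((⅛)*31) = 79*(31/8) = 2449/8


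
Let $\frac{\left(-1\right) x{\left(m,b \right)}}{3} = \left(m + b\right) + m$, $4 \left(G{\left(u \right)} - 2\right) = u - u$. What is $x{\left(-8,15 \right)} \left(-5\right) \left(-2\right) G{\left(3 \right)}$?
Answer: $60$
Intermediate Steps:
$G{\left(u \right)} = 2$ ($G{\left(u \right)} = 2 + \frac{u - u}{4} = 2 + \frac{1}{4} \cdot 0 = 2 + 0 = 2$)
$x{\left(m,b \right)} = - 6 m - 3 b$ ($x{\left(m,b \right)} = - 3 \left(\left(m + b\right) + m\right) = - 3 \left(\left(b + m\right) + m\right) = - 3 \left(b + 2 m\right) = - 6 m - 3 b$)
$x{\left(-8,15 \right)} \left(-5\right) \left(-2\right) G{\left(3 \right)} = \left(\left(-6\right) \left(-8\right) - 45\right) \left(-5\right) \left(-2\right) 2 = \left(48 - 45\right) 10 \cdot 2 = 3 \cdot 20 = 60$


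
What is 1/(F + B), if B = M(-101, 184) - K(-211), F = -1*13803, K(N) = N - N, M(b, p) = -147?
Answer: -1/13950 ≈ -7.1685e-5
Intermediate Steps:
K(N) = 0
F = -13803
B = -147 (B = -147 - 1*0 = -147 + 0 = -147)
1/(F + B) = 1/(-13803 - 147) = 1/(-13950) = -1/13950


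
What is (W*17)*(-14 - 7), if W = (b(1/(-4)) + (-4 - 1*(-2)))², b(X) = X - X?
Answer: -1428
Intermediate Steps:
b(X) = 0
W = 4 (W = (0 + (-4 - 1*(-2)))² = (0 + (-4 + 2))² = (0 - 2)² = (-2)² = 4)
(W*17)*(-14 - 7) = (4*17)*(-14 - 7) = 68*(-21) = -1428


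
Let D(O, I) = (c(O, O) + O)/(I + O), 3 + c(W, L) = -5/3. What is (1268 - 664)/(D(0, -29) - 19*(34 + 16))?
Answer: -13137/20659 ≈ -0.63590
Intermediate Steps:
c(W, L) = -14/3 (c(W, L) = -3 - 5/3 = -14/3)
D(O, I) = (-14/3 + O)/(I + O)
(1268 - 664)/(D(0, -29) - 19*(34 + 16)) = (1268 - 664)/((-14/3 + 0)/(-29 + 0) - 19*(34 + 16)) = 604/(-14/3/(-29) - 19*50) = 604/(-1/29*(-14/3) - 950) = 604/(14/87 - 950) = 604/(-82636/87) = 604*(-87/82636) = -13137/20659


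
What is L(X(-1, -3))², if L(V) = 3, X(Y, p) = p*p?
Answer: 9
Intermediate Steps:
X(Y, p) = p²
L(X(-1, -3))² = 3² = 9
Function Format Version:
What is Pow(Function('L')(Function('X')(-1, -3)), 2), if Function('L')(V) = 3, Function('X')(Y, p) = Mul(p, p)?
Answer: 9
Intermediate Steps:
Function('X')(Y, p) = Pow(p, 2)
Pow(Function('L')(Function('X')(-1, -3)), 2) = Pow(3, 2) = 9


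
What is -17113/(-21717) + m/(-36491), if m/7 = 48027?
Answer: -953792290/113210721 ≈ -8.4249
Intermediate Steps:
m = 336189 (m = 7*48027 = 336189)
-17113/(-21717) + m/(-36491) = -17113/(-21717) + 336189/(-36491) = -17113*(-1/21717) + 336189*(-1/36491) = 17113/21717 - 48027/5213 = -953792290/113210721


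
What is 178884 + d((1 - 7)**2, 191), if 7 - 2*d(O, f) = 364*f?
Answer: 288251/2 ≈ 1.4413e+5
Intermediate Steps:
d(O, f) = 7/2 - 182*f
178884 + d((1 - 7)**2, 191) = 178884 + (7/2 - 182*191) = 178884 + (7/2 - 34762) = 178884 - 69517/2 = 288251/2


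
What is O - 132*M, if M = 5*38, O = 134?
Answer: -24946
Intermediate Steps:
M = 190
O - 132*M = 134 - 132*190 = 134 - 25080 = -24946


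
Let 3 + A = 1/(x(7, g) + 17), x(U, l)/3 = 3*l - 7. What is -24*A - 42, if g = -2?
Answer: 342/11 ≈ 31.091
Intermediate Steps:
x(U, l) = -21 + 9*l (x(U, l) = 3*(3*l - 7) = 3*(-7 + 3*l) = -21 + 9*l)
A = -67/22 (A = -3 + 1/((-21 + 9*(-2)) + 17) = -3 + 1/((-21 - 18) + 17) = -3 + 1/(-39 + 17) = -3 + 1/(-22) = -3 - 1/22 = -67/22 ≈ -3.0455)
-24*A - 42 = -24*(-67/22) - 42 = 804/11 - 42 = 342/11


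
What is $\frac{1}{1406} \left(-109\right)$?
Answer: $- \frac{109}{1406} \approx -0.077525$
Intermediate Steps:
$\frac{1}{1406} \left(-109\right) = - \frac{109}{1406}$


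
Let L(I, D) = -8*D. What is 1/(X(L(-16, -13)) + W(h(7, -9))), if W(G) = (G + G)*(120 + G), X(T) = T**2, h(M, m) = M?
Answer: 1/12594 ≈ 7.9403e-5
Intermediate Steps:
W(G) = 2*G*(120 + G) (W(G) = (2*G)*(120 + G) = 2*G*(120 + G))
1/(X(L(-16, -13)) + W(h(7, -9))) = 1/((-8*(-13))**2 + 2*7*(120 + 7)) = 1/(104**2 + 2*7*127) = 1/(10816 + 1778) = 1/12594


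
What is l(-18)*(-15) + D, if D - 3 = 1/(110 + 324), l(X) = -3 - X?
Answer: -96347/434 ≈ -222.00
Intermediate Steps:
D = 1303/434 (D = 3 + 1/(110 + 324) = 3 + 1/434 = 1303/434 ≈ 3.0023)
l(-18)*(-15) + D = (-3 - 1*(-18))*(-15) + 1303/434 = (-3 + 18)*(-15) + 1303/434 = 15*(-15) + 1303/434 = -225 + 1303/434 = -96347/434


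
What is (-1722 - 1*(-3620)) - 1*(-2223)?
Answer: 4121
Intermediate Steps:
(-1722 - 1*(-3620)) - 1*(-2223) = (-1722 + 3620) + 2223 = 1898 + 2223 = 4121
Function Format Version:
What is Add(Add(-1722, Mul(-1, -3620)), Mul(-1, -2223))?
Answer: 4121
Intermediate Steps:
Add(Add(-1722, Mul(-1, -3620)), Mul(-1, -2223)) = Add(Add(-1722, 3620), 2223) = Add(1898, 2223) = 4121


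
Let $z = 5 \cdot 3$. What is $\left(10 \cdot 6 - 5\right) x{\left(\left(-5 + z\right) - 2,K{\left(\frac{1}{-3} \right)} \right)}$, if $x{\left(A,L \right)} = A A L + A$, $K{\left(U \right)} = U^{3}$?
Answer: $\frac{8360}{27} \approx 309.63$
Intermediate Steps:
$z = 15$
$x{\left(A,L \right)} = A + L A^{2}$ ($x{\left(A,L \right)} = A^{2} L + A = L A^{2} + A = A + L A^{2}$)
$\left(10 \cdot 6 - 5\right) x{\left(\left(-5 + z\right) - 2,K{\left(\frac{1}{-3} \right)} \right)} = \left(10 \cdot 6 - 5\right) \left(\left(-5 + 15\right) - 2\right) \left(1 + \left(\left(-5 + 15\right) - 2\right) \left(\frac{1}{-3}\right)^{3}\right) = \left(60 - 5\right) \left(10 - 2\right) \left(1 + \left(10 - 2\right) \left(- \frac{1}{3}\right)^{3}\right) = 55 \cdot 8 \left(1 + 8 \left(- \frac{1}{27}\right)\right) = 55 \cdot 8 \left(1 - \frac{8}{27}\right) = 55 \cdot 8 \cdot \frac{19}{27} = 55 \cdot \frac{152}{27} = \frac{8360}{27}$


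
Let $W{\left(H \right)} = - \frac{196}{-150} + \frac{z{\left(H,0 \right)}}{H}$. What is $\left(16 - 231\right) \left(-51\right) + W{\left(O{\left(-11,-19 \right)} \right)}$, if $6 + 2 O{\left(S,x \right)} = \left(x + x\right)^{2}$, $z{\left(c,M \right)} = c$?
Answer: $\frac{822548}{75} \approx 10967.0$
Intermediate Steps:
$O{\left(S,x \right)} = -3 + 2 x^{2}$ ($O{\left(S,x \right)} = -3 + \frac{\left(x + x\right)^{2}}{2} = -3 + \frac{\left(2 x\right)^{2}}{2} = -3 + \frac{4 x^{2}}{2} = -3 + 2 x^{2}$)
$W{\left(H \right)} = \frac{173}{75}$ ($W{\left(H \right)} = - \frac{196}{-150} + \frac{H}{H} = \left(-196\right) \left(- \frac{1}{150}\right) + 1 = \frac{98}{75} + 1 = \frac{173}{75}$)
$\left(16 - 231\right) \left(-51\right) + W{\left(O{\left(-11,-19 \right)} \right)} = \left(16 - 231\right) \left(-51\right) + \frac{173}{75} = \left(-215\right) \left(-51\right) + \frac{173}{75} = 10965 + \frac{173}{75} = \frac{822548}{75}$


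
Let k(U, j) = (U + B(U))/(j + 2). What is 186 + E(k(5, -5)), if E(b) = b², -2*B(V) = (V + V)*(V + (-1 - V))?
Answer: 1774/9 ≈ 197.11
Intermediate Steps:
B(V) = V (B(V) = -(V + V)*(V + (-1 - V))/2 = -2*V*(-1)/2 = -(-1)*V = V)
k(U, j) = 2*U/(2 + j) (k(U, j) = (U + U)/(j + 2) = (2*U)/(2 + j) = 2*U/(2 + j))
186 + E(k(5, -5)) = 186 + (2*5/(2 - 5))² = 186 + (2*5/(-3))² = 186 + (2*5*(-⅓))² = 186 + (-10/3)² = 186 + 100/9 = 1774/9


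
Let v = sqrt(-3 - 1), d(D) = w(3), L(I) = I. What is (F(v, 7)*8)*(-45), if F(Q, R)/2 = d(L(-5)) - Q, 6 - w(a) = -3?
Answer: -6480 + 1440*I ≈ -6480.0 + 1440.0*I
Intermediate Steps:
w(a) = 9 (w(a) = 6 - 1*(-3) = 6 + 3 = 9)
d(D) = 9
v = 2*I (v = sqrt(-4) = 2*I ≈ 2.0*I)
F(Q, R) = 18 - 2*Q (F(Q, R) = 2*(9 - Q) = 18 - 2*Q)
(F(v, 7)*8)*(-45) = ((18 - 4*I)*8)*(-45) = (144 - 32*I)*(-45) = -6480 + 1440*I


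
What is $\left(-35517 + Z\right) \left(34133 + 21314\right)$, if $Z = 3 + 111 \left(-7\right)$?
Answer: $-2012227077$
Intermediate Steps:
$Z = -774$ ($Z = 3 - 777 = -774$)
$\left(-35517 + Z\right) \left(34133 + 21314\right) = \left(-35517 - 774\right) \left(34133 + 21314\right) = \left(-36291\right) 55447 = -2012227077$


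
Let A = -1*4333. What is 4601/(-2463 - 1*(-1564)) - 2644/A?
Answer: -17559177/3895367 ≈ -4.5077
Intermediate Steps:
A = -4333
4601/(-2463 - 1*(-1564)) - 2644/A = 4601/(-2463 - 1*(-1564)) - 2644/(-4333) = 4601/(-2463 + 1564) - 2644*(-1/4333) = 4601/(-899) + 2644/4333 = 4601*(-1/899) + 2644/4333 = -4601/899 + 2644/4333 = -17559177/3895367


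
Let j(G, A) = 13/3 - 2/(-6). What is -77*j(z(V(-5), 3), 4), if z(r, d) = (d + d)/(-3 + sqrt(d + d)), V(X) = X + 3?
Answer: -1078/3 ≈ -359.33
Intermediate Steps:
V(X) = 3 + X
z(r, d) = 2*d/(-3 + sqrt(2)*sqrt(d)) (z(r, d) = (2*d)/(-3 + sqrt(2*d)) = (2*d)/(-3 + sqrt(2)*sqrt(d)) = 2*d/(-3 + sqrt(2)*sqrt(d)))
j(G, A) = 14/3 (j(G, A) = 13*(1/3) - 2*(-1/6) = 13/3 + 1/3 = 14/3)
-77*j(z(V(-5), 3), 4) = -77*14/3 = -1078/3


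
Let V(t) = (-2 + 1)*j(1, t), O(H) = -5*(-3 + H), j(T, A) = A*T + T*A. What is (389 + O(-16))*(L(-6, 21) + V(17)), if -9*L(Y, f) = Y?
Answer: -48400/3 ≈ -16133.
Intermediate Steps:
L(Y, f) = -Y/9
j(T, A) = 2*A*T (j(T, A) = A*T + A*T = 2*A*T)
O(H) = 15 - 5*H
V(t) = -2*t (V(t) = (-2 + 1)*(2*t*1) = -2*t)
(389 + O(-16))*(L(-6, 21) + V(17)) = (389 + (15 - 5*(-16)))*(-1/9*(-6) - 2*17) = (389 + (15 + 80))*(2/3 - 34) = (389 + 95)*(-100/3) = 484*(-100/3) = -48400/3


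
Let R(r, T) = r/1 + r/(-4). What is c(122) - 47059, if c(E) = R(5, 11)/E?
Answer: -22964777/488 ≈ -47059.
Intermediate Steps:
R(r, T) = 3*r/4 (R(r, T) = r*1 + r*(-¼) = r - r/4 = 3*r/4)
c(E) = 15/(4*E) (c(E) = ((¾)*5)/E = 15/(4*E))
c(122) - 47059 = (15/4)/122 - 47059 = (15/4)*(1/122) - 47059 = 15/488 - 47059 = -22964777/488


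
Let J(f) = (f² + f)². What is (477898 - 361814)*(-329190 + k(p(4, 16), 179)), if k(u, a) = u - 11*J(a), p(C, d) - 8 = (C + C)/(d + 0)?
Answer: -1325649281746846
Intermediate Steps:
J(f) = (f + f²)²
p(C, d) = 8 + 2*C/d (p(C, d) = 8 + (C + C)/(d + 0) = 8 + (2*C)/d = 8 + 2*C/d)
k(u, a) = u - 11*a²*(1 + a)²
(477898 - 361814)*(-329190 + k(p(4, 16), 179)) = (477898 - 361814)*(-329190 + ((8 + 2*4/16) - 11*179²*(1 + 179)²)) = 116084*(-329190 + ((8 + 2*4*(1/16)) - 11*32041*180²)) = 116084*(-329190 + ((8 + ½) - 11*32041*32400)) = 116084*(-329190 + (17/2 - 11419412400)) = 116084*(-329190 - 22838824783/2) = 116084*(-22839483163/2) = -1325649281746846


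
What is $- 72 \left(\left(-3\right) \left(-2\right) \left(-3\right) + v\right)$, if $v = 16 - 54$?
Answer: $4032$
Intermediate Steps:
$v = -38$
$- 72 \left(\left(-3\right) \left(-2\right) \left(-3\right) + v\right) = - 72 \left(\left(-3\right) \left(-2\right) \left(-3\right) - 38\right) = - 72 \left(6 \left(-3\right) - 38\right) = - 72 \left(-18 - 38\right) = \left(-72\right) \left(-56\right) = 4032$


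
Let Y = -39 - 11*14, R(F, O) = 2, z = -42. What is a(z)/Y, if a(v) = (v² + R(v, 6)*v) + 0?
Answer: -1680/193 ≈ -8.7047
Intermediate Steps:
a(v) = v² + 2*v (a(v) = (v² + 2*v) + 0 = v² + 2*v)
Y = -193 (Y = -39 - 154 = -193)
a(z)/Y = -42*(2 - 42)/(-193) = -42*(-40)*(-1/193) = 1680*(-1/193) = -1680/193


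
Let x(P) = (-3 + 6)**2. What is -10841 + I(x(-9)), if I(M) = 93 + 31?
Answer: -10717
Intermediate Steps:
x(P) = 9 (x(P) = 3**2 = 9)
I(M) = 124
-10841 + I(x(-9)) = -10841 + 124 = -10717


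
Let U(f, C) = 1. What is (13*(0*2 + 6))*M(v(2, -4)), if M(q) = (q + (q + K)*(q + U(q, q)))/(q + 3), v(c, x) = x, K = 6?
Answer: 780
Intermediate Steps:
M(q) = (q + (1 + q)*(6 + q))/(3 + q) (M(q) = (q + (q + 6)*(q + 1))/(q + 3) = (q + (6 + q)*(1 + q))/(3 + q) = (q + (1 + q)*(6 + q))/(3 + q))
(13*(0*2 + 6))*M(v(2, -4)) = (13*(0*2 + 6))*((6 + (-4)² + 8*(-4))/(3 - 4)) = (13*(0 + 6))*((6 + 16 - 32)/(-1)) = (13*6)*(-1*(-10)) = 78*10 = 780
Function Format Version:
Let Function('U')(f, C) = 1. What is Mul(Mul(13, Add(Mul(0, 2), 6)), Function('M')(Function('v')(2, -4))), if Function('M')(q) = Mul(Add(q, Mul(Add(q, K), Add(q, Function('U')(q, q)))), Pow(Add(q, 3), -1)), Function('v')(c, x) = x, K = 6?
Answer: 780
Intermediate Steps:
Function('M')(q) = Mul(Pow(Add(3, q), -1), Add(q, Mul(Add(1, q), Add(6, q)))) (Function('M')(q) = Mul(Add(q, Mul(Add(q, 6), Add(q, 1))), Pow(Add(q, 3), -1)) = Mul(Add(q, Mul(Add(6, q), Add(1, q))), Pow(Add(3, q), -1)) = Mul(Add(q, Mul(Add(1, q), Add(6, q))), Pow(Add(3, q), -1)) = Mul(Pow(Add(3, q), -1), Add(q, Mul(Add(1, q), Add(6, q)))))
Mul(Mul(13, Add(Mul(0, 2), 6)), Function('M')(Function('v')(2, -4))) = Mul(Mul(13, Add(Mul(0, 2), 6)), Mul(Pow(Add(3, -4), -1), Add(6, Pow(-4, 2), Mul(8, -4)))) = Mul(Mul(13, Add(0, 6)), Mul(Pow(-1, -1), Add(6, 16, -32))) = Mul(Mul(13, 6), Mul(-1, -10)) = Mul(78, 10) = 780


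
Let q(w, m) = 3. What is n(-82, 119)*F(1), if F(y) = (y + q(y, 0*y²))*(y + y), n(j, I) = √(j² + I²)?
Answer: 8*√20885 ≈ 1156.1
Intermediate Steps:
n(j, I) = √(I² + j²)
F(y) = 2*y*(3 + y) (F(y) = (y + 3)*(y + y) = (3 + y)*(2*y) = 2*y*(3 + y))
n(-82, 119)*F(1) = √(119² + (-82)²)*(2*1*(3 + 1)) = √(14161 + 6724)*(2*1*4) = √20885*8 = 8*√20885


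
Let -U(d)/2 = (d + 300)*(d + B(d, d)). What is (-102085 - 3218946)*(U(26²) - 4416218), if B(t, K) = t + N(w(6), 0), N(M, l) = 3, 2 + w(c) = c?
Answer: 23450391034518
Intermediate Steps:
w(c) = -2 + c
B(t, K) = 3 + t (B(t, K) = t + 3 = 3 + t)
U(d) = -2*(3 + 2*d)*(300 + d) (U(d) = -2*(d + 300)*(d + (3 + d)) = -2*(300 + d)*(3 + 2*d) = -2*(3 + 2*d)*(300 + d))
(-102085 - 3218946)*(U(26²) - 4416218) = (-102085 - 3218946)*((-1800 - 1206*26² - 4*(26²)²) - 4416218) = -3321031*((-1800 - 1206*676 - 4*676²) - 4416218) = -3321031*((-1800 - 815256 - 4*456976) - 4416218) = -3321031*((-1800 - 815256 - 1827904) - 4416218) = -3321031*(-2644960 - 4416218) = -3321031*(-7061178) = 23450391034518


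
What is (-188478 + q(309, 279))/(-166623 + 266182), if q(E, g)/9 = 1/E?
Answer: -19413231/10254577 ≈ -1.8931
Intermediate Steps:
q(E, g) = 9/E
(-188478 + q(309, 279))/(-166623 + 266182) = (-188478 + 9/309)/(-166623 + 266182) = (-188478 + 9*(1/309))/99559 = (-188478 + 3/103)*(1/99559) = -19413231/103*1/99559 = -19413231/10254577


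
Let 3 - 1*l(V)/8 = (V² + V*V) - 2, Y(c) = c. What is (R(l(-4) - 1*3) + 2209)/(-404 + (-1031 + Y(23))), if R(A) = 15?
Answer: -556/353 ≈ -1.5751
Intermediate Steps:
l(V) = 40 - 16*V² (l(V) = 24 - 8*((V² + V*V) - 2) = 24 - 8*((V² + V²) - 2) = 24 - 8*(2*V² - 2) = 24 - 8*(-2 + 2*V²) = 24 + (16 - 16*V²) = 40 - 16*V²)
(R(l(-4) - 1*3) + 2209)/(-404 + (-1031 + Y(23))) = (15 + 2209)/(-404 + (-1031 + 23)) = 2224/(-404 - 1008) = 2224/(-1412) = 2224*(-1/1412) = -556/353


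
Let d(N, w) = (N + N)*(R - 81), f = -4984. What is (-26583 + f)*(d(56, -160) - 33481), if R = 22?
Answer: 1265489463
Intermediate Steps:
d(N, w) = -118*N (d(N, w) = (N + N)*(22 - 81) = (2*N)*(-59) = -118*N)
(-26583 + f)*(d(56, -160) - 33481) = (-26583 - 4984)*(-118*56 - 33481) = -31567*(-6608 - 33481) = -31567*(-40089) = 1265489463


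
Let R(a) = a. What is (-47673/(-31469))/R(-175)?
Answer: -47673/5507075 ≈ -0.0086567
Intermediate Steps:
(-47673/(-31469))/R(-175) = -47673/(-31469)/(-175) = -47673*(-1/31469)*(-1/175) = (47673/31469)*(-1/175) = -47673/5507075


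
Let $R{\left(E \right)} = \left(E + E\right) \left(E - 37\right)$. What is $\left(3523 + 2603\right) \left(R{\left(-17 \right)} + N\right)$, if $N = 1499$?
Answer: $20430210$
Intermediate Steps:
$R{\left(E \right)} = 2 E \left(-37 + E\right)$
$\left(3523 + 2603\right) \left(R{\left(-17 \right)} + N\right) = \left(3523 + 2603\right) \left(2 \left(-17\right) \left(-37 - 17\right) + 1499\right) = 6126 \left(2 \left(-17\right) \left(-54\right) + 1499\right) = 6126 \left(1836 + 1499\right) = 6126 \cdot 3335 = 20430210$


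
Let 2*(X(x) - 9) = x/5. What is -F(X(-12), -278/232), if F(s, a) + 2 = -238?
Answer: 240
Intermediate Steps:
X(x) = 9 + x/10 (X(x) = 9 + (x/5)/2 = 9 + x/10)
F(s, a) = -240 (F(s, a) = -2 - 238 = -240)
-F(X(-12), -278/232) = -1*(-240) = 240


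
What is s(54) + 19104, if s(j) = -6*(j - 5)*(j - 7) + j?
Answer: 5340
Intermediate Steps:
s(j) = j - 6*(-7 + j)*(-5 + j) (s(j) = -6*(-5 + j)*(-7 + j) + j = -6*(-7 + j)*(-5 + j) + j = j - 6*(-7 + j)*(-5 + j))
s(54) + 19104 = (-210 - 6*54² + 73*54) + 19104 = (-210 - 6*2916 + 3942) + 19104 = (-210 - 17496 + 3942) + 19104 = -13764 + 19104 = 5340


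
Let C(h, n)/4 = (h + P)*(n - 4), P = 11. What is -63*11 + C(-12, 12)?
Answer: -725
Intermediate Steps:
C(h, n) = 4*(-4 + n)*(11 + h) (C(h, n) = 4*((h + 11)*(n - 4)) = 4*((11 + h)*(-4 + n)) = 4*((-4 + n)*(11 + h)) = 4*(-4 + n)*(11 + h))
-63*11 + C(-12, 12) = -63*11 + (-176 - 16*(-12) + 44*12 + 4*(-12)*12) = -693 + (-176 + 192 + 528 - 576) = -693 - 32 = -725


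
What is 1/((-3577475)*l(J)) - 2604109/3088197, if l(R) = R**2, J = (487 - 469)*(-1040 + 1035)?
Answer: -8384521360640633/9943152806317500 ≈ -0.84325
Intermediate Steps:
J = -90 (J = 18*(-5) = -90)
1/((-3577475)*l(J)) - 2604109/3088197 = 1/((-3577475)*((-90)**2)) - 2604109/3088197 = -1/3577475/8100 - 2604109*1/3088197 = -1/3577475*1/8100 - 2604109/3088197 = -1/28977547500 - 2604109/3088197 = -8384521360640633/9943152806317500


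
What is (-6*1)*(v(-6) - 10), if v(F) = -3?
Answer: 78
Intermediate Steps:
(-6*1)*(v(-6) - 10) = (-6*1)*(-3 - 10) = -6*(-13) = 78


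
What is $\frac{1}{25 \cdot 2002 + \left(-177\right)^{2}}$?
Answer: $\frac{1}{81379} \approx 1.2288 \cdot 10^{-5}$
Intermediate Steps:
$\frac{1}{25 \cdot 2002 + \left(-177\right)^{2}} = \frac{1}{50050 + 31329} = \frac{1}{81379}$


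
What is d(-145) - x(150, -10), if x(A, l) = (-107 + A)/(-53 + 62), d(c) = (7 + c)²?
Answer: 171353/9 ≈ 19039.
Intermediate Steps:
x(A, l) = -107/9 + A/9 (x(A, l) = (-107 + A)/9 = (-107 + A)*(⅑) = -107/9 + A/9)
d(-145) - x(150, -10) = (7 - 145)² - (-107/9 + (⅑)*150) = (-138)² - (-107/9 + 50/3) = 19044 - 1*43/9 = 19044 - 43/9 = 171353/9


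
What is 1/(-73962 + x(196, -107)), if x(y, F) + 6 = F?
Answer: -1/74075 ≈ -1.3500e-5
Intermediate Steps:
x(y, F) = -6 + F
1/(-73962 + x(196, -107)) = 1/(-73962 + (-6 - 107)) = 1/(-73962 - 113) = 1/(-74075) = -1/74075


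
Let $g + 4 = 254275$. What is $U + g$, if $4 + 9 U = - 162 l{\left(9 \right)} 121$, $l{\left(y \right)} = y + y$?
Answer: $\frac{1935599}{9} \approx 2.1507 \cdot 10^{5}$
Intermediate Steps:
$l{\left(y \right)} = 2 y$
$g = 254271$ ($g = -4 + 254275 = 254271$)
$U = - \frac{352840}{9}$ ($U = - \frac{4}{9} + \frac{- 162 \cdot 2 \cdot 9 \cdot 121}{9} = - \frac{4}{9} + \frac{\left(-162\right) 18 \cdot 121}{9} = - \frac{4}{9} + \frac{\left(-2916\right) 121}{9} = - \frac{4}{9} + \frac{1}{9} \left(-352836\right) = - \frac{4}{9} - 39204 = - \frac{352840}{9} \approx -39204.0$)
$U + g = - \frac{352840}{9} + 254271 = \frac{1935599}{9}$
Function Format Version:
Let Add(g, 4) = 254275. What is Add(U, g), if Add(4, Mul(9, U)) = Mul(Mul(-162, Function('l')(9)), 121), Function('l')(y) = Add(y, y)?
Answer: Rational(1935599, 9) ≈ 2.1507e+5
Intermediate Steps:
Function('l')(y) = Mul(2, y)
g = 254271 (g = Add(-4, 254275) = 254271)
U = Rational(-352840, 9) (U = Add(Rational(-4, 9), Mul(Rational(1, 9), Mul(Mul(-162, Mul(2, 9)), 121))) = Add(Rational(-4, 9), Mul(Rational(1, 9), Mul(Mul(-162, 18), 121))) = Add(Rational(-4, 9), Mul(Rational(1, 9), Mul(-2916, 121))) = Add(Rational(-4, 9), Mul(Rational(1, 9), -352836)) = Add(Rational(-4, 9), -39204) = Rational(-352840, 9) ≈ -39204.)
Add(U, g) = Add(Rational(-352840, 9), 254271) = Rational(1935599, 9)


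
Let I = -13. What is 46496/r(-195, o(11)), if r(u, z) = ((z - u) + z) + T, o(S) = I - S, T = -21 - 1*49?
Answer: 46496/77 ≈ 603.84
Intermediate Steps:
T = -70 (T = -21 - 49 = -70)
o(S) = -13 - S
r(u, z) = -70 - u + 2*z (r(u, z) = ((z - u) + z) - 70 = (-u + 2*z) - 70 = -70 - u + 2*z)
46496/r(-195, o(11)) = 46496/(-70 - 1*(-195) + 2*(-13 - 1*11)) = 46496/(-70 + 195 + 2*(-13 - 11)) = 46496/(-70 + 195 + 2*(-24)) = 46496/(-70 + 195 - 48) = 46496/77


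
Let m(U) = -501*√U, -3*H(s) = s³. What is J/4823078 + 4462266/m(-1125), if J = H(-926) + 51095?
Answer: 794176061/14469234 + 1487422*I*√5/12525 ≈ 54.887 + 265.55*I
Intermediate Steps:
H(s) = -s³/3
J = 794176061/3 (J = -⅓*(-926)³ + 51095 = -⅓*(-794022776) + 51095 = 794022776/3 + 51095 = 794176061/3 ≈ 2.6473e+8)
J/4823078 + 4462266/m(-1125) = (794176061/3)/4823078 + 4462266/((-7515*I*√5)) = (794176061/3)*(1/4823078) + 4462266/((-7515*I*√5)) = 794176061/14469234 + 4462266/((-7515*I*√5)) = 794176061/14469234 + 4462266*(I*√5/37575) = 794176061/14469234 + 1487422*I*√5/12525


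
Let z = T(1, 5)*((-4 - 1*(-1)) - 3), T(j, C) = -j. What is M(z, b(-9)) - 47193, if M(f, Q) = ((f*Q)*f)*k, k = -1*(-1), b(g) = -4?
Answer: -47337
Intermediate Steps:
k = 1
z = 6 (z = (-1*1)*((-4 - 1*(-1)) - 3) = -((-4 + 1) - 3) = -(-3 - 3) = -1*(-6) = 6)
M(f, Q) = Q*f² (M(f, Q) = ((f*Q)*f)*1 = ((Q*f)*f)*1 = (Q*f²)*1 = Q*f²)
M(z, b(-9)) - 47193 = -4*6² - 47193 = -4*36 - 47193 = -144 - 47193 = -47337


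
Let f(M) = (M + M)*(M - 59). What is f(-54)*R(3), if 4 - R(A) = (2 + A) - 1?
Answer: 0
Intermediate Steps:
f(M) = 2*M*(-59 + M) (f(M) = (2*M)*(-59 + M) = 2*M*(-59 + M))
R(A) = 3 - A (R(A) = 4 - ((2 + A) - 1) = 4 - (1 + A) = 4 + (-1 - A) = 3 - A)
f(-54)*R(3) = (2*(-54)*(-59 - 54))*(3 - 1*3) = (2*(-54)*(-113))*(3 - 3) = 12204*0 = 0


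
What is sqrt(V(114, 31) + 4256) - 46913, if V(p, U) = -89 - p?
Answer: -46913 + sqrt(4053) ≈ -46849.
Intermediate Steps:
sqrt(V(114, 31) + 4256) - 46913 = sqrt((-89 - 1*114) + 4256) - 46913 = sqrt((-89 - 114) + 4256) - 46913 = sqrt(-203 + 4256) - 46913 = sqrt(4053) - 46913 = -46913 + sqrt(4053)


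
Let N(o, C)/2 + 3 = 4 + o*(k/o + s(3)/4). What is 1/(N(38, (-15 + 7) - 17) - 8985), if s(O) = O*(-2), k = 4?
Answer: -1/9089 ≈ -0.00011002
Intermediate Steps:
s(O) = -2*O
N(o, C) = 2 + 2*o*(-3/2 + 4/o) (N(o, C) = -6 + 2*(4 + o*(4/o - 2*3/4)) = -6 + 2*(4 + o*(4/o - 6*1/4)) = -6 + 2*(4 + o*(4/o - 3/2)) = -6 + 2*(4 + o*(-3/2 + 4/o)) = -6 + (8 + 2*o*(-3/2 + 4/o)) = 2 + 2*o*(-3/2 + 4/o))
1/(N(38, (-15 + 7) - 17) - 8985) = 1/((10 - 3*38) - 8985) = 1/((10 - 114) - 8985) = 1/(-104 - 8985) = 1/(-9089) = -1/9089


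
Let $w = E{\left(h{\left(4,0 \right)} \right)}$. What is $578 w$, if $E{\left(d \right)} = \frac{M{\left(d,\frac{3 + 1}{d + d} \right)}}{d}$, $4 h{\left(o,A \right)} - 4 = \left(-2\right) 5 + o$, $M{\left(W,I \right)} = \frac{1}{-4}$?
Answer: $289$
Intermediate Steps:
$M{\left(W,I \right)} = - \frac{1}{4}$
$h{\left(o,A \right)} = - \frac{3}{2} + \frac{o}{4}$ ($h{\left(o,A \right)} = 1 + \frac{\left(-2\right) 5 + o}{4} = 1 + \frac{-10 + o}{4} = 1 + \left(- \frac{5}{2} + \frac{o}{4}\right) = - \frac{3}{2} + \frac{o}{4}$)
$E{\left(d \right)} = - \frac{1}{4 d}$
$w = \frac{1}{2}$ ($w = - \frac{1}{4 \left(- \frac{3}{2} + \frac{1}{4} \cdot 4\right)} = - \frac{1}{4 \left(- \frac{3}{2} + 1\right)} = - \frac{1}{4 \left(- \frac{1}{2}\right)} = \left(- \frac{1}{4}\right) \left(-2\right) = \frac{1}{2} \approx 0.5$)
$578 w = 578 \cdot \frac{1}{2} = 289$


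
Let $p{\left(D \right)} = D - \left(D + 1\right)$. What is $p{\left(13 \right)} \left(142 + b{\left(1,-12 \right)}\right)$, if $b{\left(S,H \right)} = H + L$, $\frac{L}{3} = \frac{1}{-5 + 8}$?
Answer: $-131$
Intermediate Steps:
$p{\left(D \right)} = -1$ ($p{\left(D \right)} = D - \left(1 + D\right) = -1$)
$L = 1$ ($L = \frac{3}{-5 + 8} = \frac{3}{3} = 3 \cdot \frac{1}{3} = 1$)
$b{\left(S,H \right)} = 1 + H$ ($b{\left(S,H \right)} = H + 1 = 1 + H$)
$p{\left(13 \right)} \left(142 + b{\left(1,-12 \right)}\right) = - (142 + \left(1 - 12\right)) = - (142 - 11) = \left(-1\right) 131 = -131$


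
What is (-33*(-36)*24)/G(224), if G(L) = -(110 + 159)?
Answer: -28512/269 ≈ -105.99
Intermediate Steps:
G(L) = -269 (G(L) = -1*269 = -269)
(-33*(-36)*24)/G(224) = (-33*(-36)*24)/(-269) = (1188*24)*(-1/269) = 28512*(-1/269) = -28512/269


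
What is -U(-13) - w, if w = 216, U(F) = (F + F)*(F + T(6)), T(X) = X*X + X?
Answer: 538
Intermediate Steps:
T(X) = X + X**2 (T(X) = X**2 + X = X + X**2)
U(F) = 2*F*(42 + F) (U(F) = (F + F)*(F + 6*(1 + 6)) = (2*F)*(F + 6*7) = (2*F)*(F + 42) = (2*F)*(42 + F) = 2*F*(42 + F))
-U(-13) - w = -2*(-13)*(42 - 13) - 1*216 = -2*(-13)*29 - 216 = -1*(-754) - 216 = 754 - 216 = 538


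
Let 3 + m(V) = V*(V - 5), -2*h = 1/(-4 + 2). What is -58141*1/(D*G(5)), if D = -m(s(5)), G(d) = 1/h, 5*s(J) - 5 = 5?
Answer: -58141/36 ≈ -1615.0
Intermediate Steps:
s(J) = 2 (s(J) = 1 + (⅕)*5 = 1 + 1 = 2)
h = ¼ (h = -1/(2*(-4 + 2)) = -½/(-2) = -½*(-½) = ¼ ≈ 0.25000)
m(V) = -3 + V*(-5 + V) (m(V) = -3 + V*(V - 5) = -3 + V*(-5 + V))
G(d) = 4 (G(d) = 1/(¼) = 4)
D = 9 (D = -(-3 + 2² - 5*2) = -(-3 + 4 - 10) = -1*(-9) = 9)
-58141*1/(D*G(5)) = -58141/(9*4) = -58141/36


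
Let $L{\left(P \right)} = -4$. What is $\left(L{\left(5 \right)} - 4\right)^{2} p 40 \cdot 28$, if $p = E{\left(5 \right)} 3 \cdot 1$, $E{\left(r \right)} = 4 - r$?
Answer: $-215040$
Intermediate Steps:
$p = -3$ ($p = \left(4 - 5\right) 3 \cdot 1 = \left(-1\right) 3 \cdot 1 = \left(-3\right) 1 = -3$)
$\left(L{\left(5 \right)} - 4\right)^{2} p 40 \cdot 28 = \left(-4 - 4\right)^{2} \left(-3\right) 40 \cdot 28 = \left(-8\right)^{2} \left(-3\right) 40 \cdot 28 = 64 \left(-3\right) 40 \cdot 28 = \left(-192\right) 40 \cdot 28 = \left(-7680\right) 28 = -215040$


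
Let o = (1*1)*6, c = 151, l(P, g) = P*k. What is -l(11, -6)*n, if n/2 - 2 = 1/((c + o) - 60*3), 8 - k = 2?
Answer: -5940/23 ≈ -258.26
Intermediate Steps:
k = 6 (k = 8 - 1*2 = 8 - 2 = 6)
l(P, g) = 6*P (l(P, g) = P*6 = 6*P)
o = 6 (o = 1*6 = 6)
n = 90/23 (n = 4 + 2/((151 + 6) - 60*3) = 4 + 2/(157 - 180) = 4 + 2/(-23) = 4 + 2*(-1/23) = 4 - 2/23 = 90/23 ≈ 3.9130)
-l(11, -6)*n = -6*11*90/23 = -66*90/23 = -1*5940/23 = -5940/23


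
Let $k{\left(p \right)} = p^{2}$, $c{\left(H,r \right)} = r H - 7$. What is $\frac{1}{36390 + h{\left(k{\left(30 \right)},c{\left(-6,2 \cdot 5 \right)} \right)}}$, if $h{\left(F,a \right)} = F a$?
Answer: $- \frac{1}{23910} \approx -4.1823 \cdot 10^{-5}$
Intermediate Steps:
$c{\left(H,r \right)} = -7 + H r$ ($c{\left(H,r \right)} = H r - 7 = -7 + H r$)
$\frac{1}{36390 + h{\left(k{\left(30 \right)},c{\left(-6,2 \cdot 5 \right)} \right)}} = \frac{1}{36390 + 30^{2} \left(-7 - 6 \cdot 2 \cdot 5\right)} = \frac{1}{36390 + 900 \left(-7 - 60\right)} = \frac{1}{36390 + 900 \left(-67\right)} = \frac{1}{36390 - 60300} = \frac{1}{-23910} = - \frac{1}{23910}$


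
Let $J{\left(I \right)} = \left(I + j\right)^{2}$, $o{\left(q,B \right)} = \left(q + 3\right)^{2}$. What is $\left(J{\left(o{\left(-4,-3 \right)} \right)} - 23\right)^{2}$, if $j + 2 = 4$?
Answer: $196$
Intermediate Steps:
$j = 2$ ($j = -2 + 4 = 2$)
$o{\left(q,B \right)} = \left(3 + q\right)^{2}$
$J{\left(I \right)} = \left(2 + I\right)^{2}$ ($J{\left(I \right)} = \left(I + 2\right)^{2} = \left(2 + I\right)^{2}$)
$\left(J{\left(o{\left(-4,-3 \right)} \right)} - 23\right)^{2} = \left(\left(2 + \left(3 - 4\right)^{2}\right)^{2} - 23\right)^{2} = \left(\left(2 + \left(-1\right)^{2}\right)^{2} - 23\right)^{2} = \left(\left(2 + 1\right)^{2} - 23\right)^{2} = \left(3^{2} - 23\right)^{2} = \left(9 - 23\right)^{2} = \left(-14\right)^{2} = 196$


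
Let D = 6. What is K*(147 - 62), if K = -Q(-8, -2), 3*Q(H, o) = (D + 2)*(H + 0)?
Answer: 5440/3 ≈ 1813.3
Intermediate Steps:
Q(H, o) = 8*H/3 (Q(H, o) = ((6 + 2)*(H + 0))/3 = (8*H)/3 = 8*H/3)
K = 64/3 (K = -8*(-8)/3 = -1*(-64/3) = 64/3 ≈ 21.333)
K*(147 - 62) = 64*(147 - 62)/3 = (64/3)*85 = 5440/3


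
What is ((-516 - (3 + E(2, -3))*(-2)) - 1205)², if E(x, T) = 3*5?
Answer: 2839225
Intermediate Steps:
E(x, T) = 15
((-516 - (3 + E(2, -3))*(-2)) - 1205)² = ((-516 - (3 + 15)*(-2)) - 1205)² = ((-516 - 18*(-2)) - 1205)² = ((-516 - 1*(-36)) - 1205)² = ((-516 + 36) - 1205)² = (-480 - 1205)² = (-1685)² = 2839225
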